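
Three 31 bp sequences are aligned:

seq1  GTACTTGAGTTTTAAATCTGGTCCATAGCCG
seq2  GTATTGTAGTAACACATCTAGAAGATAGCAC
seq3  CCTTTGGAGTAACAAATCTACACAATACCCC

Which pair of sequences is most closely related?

seq1–seq2: 13/31 differ, p = 0.419, d = 0.614.
seq1–seq3: 14/31 differ, p = 0.452, d = 0.691.
seq2–seq3: 10/31 differ, p = 0.323, d = 0.422.
The smallest distance is between seq2 and seq3.

seq2 and seq3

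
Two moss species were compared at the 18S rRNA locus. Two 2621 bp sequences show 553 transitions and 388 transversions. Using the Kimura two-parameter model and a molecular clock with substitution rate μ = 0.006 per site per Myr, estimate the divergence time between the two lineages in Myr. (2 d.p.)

42.48

P = 553/2621 ≈ 0.210988 and Q = 388/2621 ≈ 0.148035.
Under the Kimura two-parameter model, d = −½ ln(1 − 2P − Q) − ¼ ln(1 − 2Q).
1 − 2P − Q = 0.429989, giving −½ ln(0.429989) = 0.421998.
1 − 2Q = 0.70393, giving −¼ ln(0.70393) = 0.087769.
d = 0.421998 + 0.087769 = 0.509767.
Under a molecular clock d = 2μt, so t = d/(2μ) = 0.509767 / (2 × 0.006) = 42.48 Myr.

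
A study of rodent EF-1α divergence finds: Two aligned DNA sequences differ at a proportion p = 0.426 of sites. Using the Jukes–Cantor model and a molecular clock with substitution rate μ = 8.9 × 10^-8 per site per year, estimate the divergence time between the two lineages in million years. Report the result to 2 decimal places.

d = −(3/4) ln(1 − 4p/3) = −0.75 ln(1 − 0.568) = −0.75 ln(0.432)
  = −0.75 × (-0.839330) = 0.629498 substitutions/site.
Under a molecular clock d = 2μt, so t = d/(2μ) = 0.629498 / (2 × 8.9 × 10^-8) = 3.54 million years.

3.54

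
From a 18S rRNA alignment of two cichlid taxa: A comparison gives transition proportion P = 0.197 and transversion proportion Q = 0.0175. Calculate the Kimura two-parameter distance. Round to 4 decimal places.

0.2740

Under the Kimura two-parameter model, d = −½ ln(1 − 2P − Q) − ¼ ln(1 − 2Q).
1 − 2P − Q = 0.5885, giving −½ ln(0.5885) = 0.265089.
1 − 2Q = 0.965, giving −¼ ln(0.965) = 0.008907.
d = 0.265089 + 0.008907 = 0.273996.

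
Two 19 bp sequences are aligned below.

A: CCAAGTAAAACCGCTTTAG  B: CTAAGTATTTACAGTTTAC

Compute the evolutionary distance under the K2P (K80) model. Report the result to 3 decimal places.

0.623

Of 19 sites, 2 differences are transitions and 6 are transversions, so P = 2/19 ≈ 0.105263 and Q = 6/19 ≈ 0.315789.
Under the Kimura two-parameter model, d = −½ ln(1 − 2P − Q) − ¼ ln(1 − 2Q).
1 − 2P − Q = 0.473685, giving −½ ln(0.473685) = 0.373606.
1 − 2Q = 0.368422, giving −¼ ln(0.368422) = 0.249632.
d = 0.373606 + 0.249632 = 0.623238.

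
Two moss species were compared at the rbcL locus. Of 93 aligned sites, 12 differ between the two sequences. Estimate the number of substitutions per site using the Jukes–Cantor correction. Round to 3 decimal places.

p = 12/93 ≈ 0.129032.
d = −(3/4) ln(1 − 4p/3) = −0.75 ln(1 − 0.172043) = −0.75 ln(0.827957)
  = −0.75 × (-0.188794) = 0.141596 substitutions/site.

0.142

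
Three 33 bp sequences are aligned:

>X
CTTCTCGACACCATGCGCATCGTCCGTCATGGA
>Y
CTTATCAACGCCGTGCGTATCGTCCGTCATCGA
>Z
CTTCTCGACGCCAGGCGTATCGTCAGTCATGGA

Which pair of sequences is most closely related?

X–Y: 6/33 differ, p = 0.182, d = 0.208.
X–Z: 4/33 differ, p = 0.121, d = 0.132.
Y–Z: 6/33 differ, p = 0.182, d = 0.208.
The smallest distance is between X and Z.

X and Z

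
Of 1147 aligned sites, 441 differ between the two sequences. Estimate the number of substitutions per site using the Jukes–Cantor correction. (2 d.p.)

0.54

p = 441/1147 ≈ 0.384481.
d = −(3/4) ln(1 − 4p/3) = −0.75 ln(1 − 0.512641) = −0.75 ln(0.487359)
  = −0.75 × (-0.718754) = 0.539066 substitutions/site.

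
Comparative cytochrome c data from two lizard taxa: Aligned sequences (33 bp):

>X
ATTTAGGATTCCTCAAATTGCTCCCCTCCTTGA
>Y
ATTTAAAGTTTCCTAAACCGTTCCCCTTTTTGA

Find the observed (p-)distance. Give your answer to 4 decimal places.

0.3333

The sequences differ at 11 of 33 positions.
p = 11/33 = 0.333333… ≈ 0.3333 (to 4 d.p.).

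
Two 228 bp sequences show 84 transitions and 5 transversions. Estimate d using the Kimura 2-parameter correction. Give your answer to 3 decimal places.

P = 84/228 ≈ 0.368421 and Q = 5/228 ≈ 0.02193.
Under the Kimura two-parameter model, d = −½ ln(1 − 2P − Q) − ¼ ln(1 − 2Q).
1 − 2P − Q = 0.241228, giving −½ ln(0.241228) = 0.711006.
1 − 2Q = 0.95614, giving −¼ ln(0.95614) = 0.011213.
d = 0.711006 + 0.011213 = 0.722219.

0.722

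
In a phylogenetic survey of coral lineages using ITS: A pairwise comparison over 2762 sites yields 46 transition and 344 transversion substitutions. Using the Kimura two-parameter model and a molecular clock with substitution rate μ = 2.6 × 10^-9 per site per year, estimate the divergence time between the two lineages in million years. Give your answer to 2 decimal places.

P = 46/2762 ≈ 0.016655 and Q = 344/2762 ≈ 0.124547.
Under the Kimura two-parameter model, d = −½ ln(1 − 2P − Q) − ¼ ln(1 − 2Q).
1 − 2P − Q = 0.842143, giving −½ ln(0.842143) = 0.085903.
1 − 2Q = 0.750906, giving −¼ ln(0.750906) = 0.071619.
d = 0.085903 + 0.071619 = 0.157522.
Under a molecular clock d = 2μt, so t = d/(2μ) = 0.157522 / (2 × 2.6 × 10^-9) = 30.29 million years.

30.29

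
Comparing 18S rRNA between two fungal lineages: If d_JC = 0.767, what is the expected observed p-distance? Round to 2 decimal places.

p = (3/4)(1 − e^(−4d/3)) = 0.75 × (1 − e^(-1.022667)) = 0.75 × (1 − 0.359635) = 0.480274.

0.48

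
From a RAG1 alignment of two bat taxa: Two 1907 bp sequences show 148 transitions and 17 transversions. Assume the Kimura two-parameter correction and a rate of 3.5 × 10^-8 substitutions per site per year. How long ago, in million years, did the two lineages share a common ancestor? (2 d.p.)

1.34

P = 148/1907 ≈ 0.077609 and Q = 17/1907 ≈ 0.008915.
Under the Kimura two-parameter model, d = −½ ln(1 − 2P − Q) − ¼ ln(1 − 2Q).
1 − 2P − Q = 0.835867, giving −½ ln(0.835867) = 0.089643.
1 − 2Q = 0.98217, giving −¼ ln(0.98217) = 0.004498.
d = 0.089643 + 0.004498 = 0.094141.
Under a molecular clock d = 2μt, so t = d/(2μ) = 0.094141 / (2 × 3.5 × 10^-8) = 1.34 million years.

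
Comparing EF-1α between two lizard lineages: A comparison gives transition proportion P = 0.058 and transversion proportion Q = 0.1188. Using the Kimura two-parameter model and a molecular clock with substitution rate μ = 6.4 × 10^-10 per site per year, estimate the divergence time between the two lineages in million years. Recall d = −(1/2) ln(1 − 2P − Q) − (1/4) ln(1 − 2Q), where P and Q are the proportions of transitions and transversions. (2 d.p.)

157.52

Under the Kimura two-parameter model, d = −½ ln(1 − 2P − Q) − ¼ ln(1 − 2Q).
1 − 2P − Q = 0.7652, giving −½ ln(0.7652) = 0.133809.
1 − 2Q = 0.7624, giving −¼ ln(0.7624) = 0.067821.
d = 0.133809 + 0.067821 = 0.201630.
Under a molecular clock d = 2μt, so t = d/(2μ) = 0.201630 / (2 × 6.4 × 10^-10) = 157.52 million years.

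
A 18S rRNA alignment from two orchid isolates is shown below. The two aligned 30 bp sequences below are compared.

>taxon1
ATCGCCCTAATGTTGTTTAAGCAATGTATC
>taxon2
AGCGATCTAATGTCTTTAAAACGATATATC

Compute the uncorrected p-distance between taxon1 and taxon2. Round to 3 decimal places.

The sequences differ at 9 of 30 positions (sites 2, 5, 6, 14, 15, 18, 21, 23, 26).
p = 9/30 = 0.300.

0.300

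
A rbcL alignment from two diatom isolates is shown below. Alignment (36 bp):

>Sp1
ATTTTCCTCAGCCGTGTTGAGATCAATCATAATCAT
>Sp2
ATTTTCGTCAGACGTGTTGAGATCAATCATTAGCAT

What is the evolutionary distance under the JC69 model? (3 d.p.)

The sequences differ at 4 of 36 sites (7, 12, 31, 33), so p = 4/36 ≈ 0.111111.
d = −(3/4) ln(1 − 4p/3) = −0.75 ln(1 − 0.148148) = −0.75 ln(0.851852)
  = −0.75 × (-0.160342) = 0.120257 substitutions/site.

0.120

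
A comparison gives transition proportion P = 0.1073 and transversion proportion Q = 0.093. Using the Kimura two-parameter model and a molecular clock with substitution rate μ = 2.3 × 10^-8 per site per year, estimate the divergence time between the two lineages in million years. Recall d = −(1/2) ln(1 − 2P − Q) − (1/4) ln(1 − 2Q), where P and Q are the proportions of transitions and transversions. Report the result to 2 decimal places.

5.11

Under the Kimura two-parameter model, d = −½ ln(1 − 2P − Q) − ¼ ln(1 − 2Q).
1 − 2P − Q = 0.6924, giving −½ ln(0.6924) = 0.183796.
1 − 2Q = 0.814, giving −¼ ln(0.814) = 0.051449.
d = 0.183796 + 0.051449 = 0.235245.
Under a molecular clock d = 2μt, so t = d/(2μ) = 0.235245 / (2 × 2.3 × 10^-8) = 5.11 million years.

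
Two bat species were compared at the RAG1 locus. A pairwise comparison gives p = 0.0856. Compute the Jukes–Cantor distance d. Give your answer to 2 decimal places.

d = −(3/4) ln(1 − 4p/3) = −0.75 ln(1 − 0.114133) = −0.75 ln(0.885867)
  = −0.75 × (-0.121188) = 0.090891 substitutions/site.

0.09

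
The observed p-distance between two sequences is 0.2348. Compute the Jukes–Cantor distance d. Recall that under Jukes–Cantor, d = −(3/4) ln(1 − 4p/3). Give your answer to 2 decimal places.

d = −(3/4) ln(1 − 4p/3) = −0.75 ln(1 − 0.313067) = −0.75 ln(0.686933)
  = −0.75 × (-0.375519) = 0.281639 substitutions/site.

0.28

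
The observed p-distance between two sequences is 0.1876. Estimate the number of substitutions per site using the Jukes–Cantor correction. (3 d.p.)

d = −(3/4) ln(1 − 4p/3) = −0.75 ln(1 − 0.250133) = −0.75 ln(0.749867)
  = −0.75 × (-0.287859) = 0.215894 substitutions/site.

0.216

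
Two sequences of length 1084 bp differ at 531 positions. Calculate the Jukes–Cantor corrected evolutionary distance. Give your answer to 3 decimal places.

p = 531/1084 ≈ 0.489852.
d = −(3/4) ln(1 − 4p/3) = −0.75 ln(1 − 0.653136) = −0.75 ln(0.346864)
  = −0.75 × (-1.058823) = 0.794117 substitutions/site.

0.794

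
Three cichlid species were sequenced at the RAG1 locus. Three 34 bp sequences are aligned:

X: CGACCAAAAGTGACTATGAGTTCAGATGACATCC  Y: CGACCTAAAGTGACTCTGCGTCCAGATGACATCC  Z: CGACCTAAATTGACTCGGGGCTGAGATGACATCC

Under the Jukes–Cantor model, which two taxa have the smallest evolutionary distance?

X–Y: 4/34 differ, p = 0.118, d = 0.128.
X–Z: 7/34 differ, p = 0.206, d = 0.241.
Y–Z: 6/34 differ, p = 0.176, d = 0.201.
The smallest distance is between X and Y.

X and Y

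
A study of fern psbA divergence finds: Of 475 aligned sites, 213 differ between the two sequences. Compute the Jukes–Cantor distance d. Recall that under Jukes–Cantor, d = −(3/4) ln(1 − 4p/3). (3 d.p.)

0.683

p = 213/475 ≈ 0.448421.
d = −(3/4) ln(1 − 4p/3) = −0.75 ln(1 − 0.597895) = −0.75 ln(0.402105)
  = −0.75 × (-0.911042) = 0.683282 substitutions/site.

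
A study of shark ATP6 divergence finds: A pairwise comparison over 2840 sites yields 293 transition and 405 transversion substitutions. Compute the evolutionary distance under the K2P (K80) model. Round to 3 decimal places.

0.299

P = 293/2840 ≈ 0.103169 and Q = 405/2840 ≈ 0.142606.
Under the Kimura two-parameter model, d = −½ ln(1 − 2P − Q) − ¼ ln(1 − 2Q).
1 − 2P − Q = 0.651056, giving −½ ln(0.651056) = 0.214580.
1 − 2Q = 0.714788, giving −¼ ln(0.714788) = 0.083942.
d = 0.214580 + 0.083942 = 0.298522.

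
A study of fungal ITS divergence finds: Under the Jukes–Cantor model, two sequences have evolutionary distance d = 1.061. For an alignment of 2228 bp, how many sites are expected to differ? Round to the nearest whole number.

Invert JC69: p = (3/4)(1 − e^(−4d/3)) = 0.75 × (1 − e^(-1.414667)) = 0.75 × (1 − 0.243007) = 0.567745.
Expected differing sites = pL ≈ 0.567745 × 2228 = 1264.93586 ≈ 1265.

1265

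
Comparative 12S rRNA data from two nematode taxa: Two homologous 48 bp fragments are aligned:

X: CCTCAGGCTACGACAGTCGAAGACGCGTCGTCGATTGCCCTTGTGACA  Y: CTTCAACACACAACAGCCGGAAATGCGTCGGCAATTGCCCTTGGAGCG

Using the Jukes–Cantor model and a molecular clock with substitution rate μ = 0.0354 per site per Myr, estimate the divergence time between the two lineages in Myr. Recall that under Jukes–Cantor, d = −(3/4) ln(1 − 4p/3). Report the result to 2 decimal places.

The sequences differ at 16 of 48 sites, so p = 16/48 ≈ 0.333333.
d = −(3/4) ln(1 − 4p/3) = −0.75 ln(1 − 0.444444) = −0.75 ln(0.555556)
  = −0.75 × (-0.587786) = 0.440840 substitutions/site.
Under a molecular clock d = 2μt, so t = d/(2μ) = 0.440840 / (2 × 0.0354) = 6.23 Myr.

6.23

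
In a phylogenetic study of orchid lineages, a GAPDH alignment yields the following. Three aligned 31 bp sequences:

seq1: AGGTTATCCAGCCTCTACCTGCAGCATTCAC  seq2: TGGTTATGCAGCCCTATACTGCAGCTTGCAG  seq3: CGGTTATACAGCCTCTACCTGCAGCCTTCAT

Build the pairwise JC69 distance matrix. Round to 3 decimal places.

d(seq1,seq2) = 0.422, d(seq1,seq3) = 0.142, d(seq2,seq3) = 0.422

seq1–seq2: 10/31 sites differ → p ≈ 0.322581, d = −0.75 ln(1 − 0.430108) = 0.421731 ≈ 0.422.
seq1–seq3: 4/31 sites differ → p ≈ 0.129032, d = −0.75 ln(1 − 0.172043) = 0.141596 ≈ 0.142.
seq2–seq3: 10/31 sites differ → p ≈ 0.322581, d = −0.75 ln(1 − 0.430108) = 0.421731 ≈ 0.422.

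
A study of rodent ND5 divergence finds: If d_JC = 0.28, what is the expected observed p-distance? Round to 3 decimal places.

p = (3/4)(1 − e^(−4d/3)) = 0.75 × (1 − e^(-0.373333)) = 0.75 × (1 − 0.688436) = 0.233673.

0.234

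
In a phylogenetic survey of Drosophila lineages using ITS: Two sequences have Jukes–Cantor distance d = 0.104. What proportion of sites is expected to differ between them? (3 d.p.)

0.097

p = (3/4)(1 − e^(−4d/3)) = 0.75 × (1 − e^(-0.138667)) = 0.75 × (1 − 0.870518) = 0.097112.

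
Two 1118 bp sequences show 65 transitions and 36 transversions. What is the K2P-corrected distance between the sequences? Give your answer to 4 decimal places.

0.0970

P = 65/1118 ≈ 0.05814 and Q = 36/1118 ≈ 0.0322.
Under the Kimura two-parameter model, d = −½ ln(1 − 2P − Q) − ¼ ln(1 − 2Q).
1 − 2P − Q = 0.85152, giving −½ ln(0.85152) = 0.080366.
1 − 2Q = 0.9356, giving −¼ ln(0.9356) = 0.016642.
d = 0.080366 + 0.016642 = 0.097008.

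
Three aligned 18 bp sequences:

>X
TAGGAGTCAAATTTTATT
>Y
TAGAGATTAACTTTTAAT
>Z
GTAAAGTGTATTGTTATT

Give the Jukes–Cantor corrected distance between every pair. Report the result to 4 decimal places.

X–Y: 6/18 sites differ → p ≈ 0.333333, d = −0.75 ln(1 − 0.444444) = 0.440839 ≈ 0.4408.
X–Z: 8/18 sites differ → p ≈ 0.444444, d = −0.75 ln(1 − 0.592592) = 0.673455 ≈ 0.6735.
Y–Z: 10/18 sites differ → p ≈ 0.555556, d = −0.75 ln(1 − 0.740741) = 1.012446 ≈ 1.0124.

d(X,Y) = 0.4408, d(X,Z) = 0.6735, d(Y,Z) = 1.0124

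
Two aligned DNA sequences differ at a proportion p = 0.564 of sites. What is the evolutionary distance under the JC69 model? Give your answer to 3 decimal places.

1.046

d = −(3/4) ln(1 − 4p/3) = −0.75 ln(1 − 0.752) = −0.75 ln(0.248)
  = −0.75 × (-1.394327) = 1.045745 substitutions/site.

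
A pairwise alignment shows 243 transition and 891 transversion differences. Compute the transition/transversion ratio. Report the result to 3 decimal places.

R = 243/891 = 0.272727… ≈ 0.273 (to 3 d.p.).

0.273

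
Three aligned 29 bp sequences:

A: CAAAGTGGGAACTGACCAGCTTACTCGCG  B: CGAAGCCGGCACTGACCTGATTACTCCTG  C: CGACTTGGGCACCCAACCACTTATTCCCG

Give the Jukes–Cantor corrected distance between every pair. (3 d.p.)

A–B: 8/29 sites differ → p ≈ 0.275862, d = −0.75 ln(1 − 0.367816) = 0.343931 ≈ 0.344.
A–C: 11/29 sites differ → p ≈ 0.37931, d = −0.75 ln(1 − 0.505747) = 0.528531 ≈ 0.529.
B–C: 12/29 sites differ → p ≈ 0.413793, d = −0.75 ln(1 − 0.551724) = 0.601760 ≈ 0.602.

d(A,B) = 0.344, d(A,C) = 0.529, d(B,C) = 0.602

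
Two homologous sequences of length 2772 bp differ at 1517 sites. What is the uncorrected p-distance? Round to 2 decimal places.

p = 1517/2772 = 0.547258… ≈ 0.55 (to 2 d.p.).

0.55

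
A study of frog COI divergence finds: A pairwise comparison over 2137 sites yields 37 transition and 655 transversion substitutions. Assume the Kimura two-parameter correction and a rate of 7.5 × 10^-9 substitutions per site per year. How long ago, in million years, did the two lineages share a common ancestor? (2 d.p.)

P = 37/2137 ≈ 0.017314 and Q = 655/2137 ≈ 0.306504.
Under the Kimura two-parameter model, d = −½ ln(1 − 2P − Q) − ¼ ln(1 − 2Q).
1 − 2P − Q = 0.658868, giving −½ ln(0.658868) = 0.208616.
1 − 2Q = 0.386992, giving −¼ ln(0.386992) = 0.237338.
d = 0.208616 + 0.237338 = 0.445954.
Under a molecular clock d = 2μt, so t = d/(2μ) = 0.445954 / (2 × 7.5 × 10^-9) = 29.73 million years.

29.73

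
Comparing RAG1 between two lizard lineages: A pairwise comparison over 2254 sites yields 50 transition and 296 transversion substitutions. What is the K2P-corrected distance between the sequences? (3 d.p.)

P = 50/2254 ≈ 0.022183 and Q = 296/2254 ≈ 0.131322.
Under the Kimura two-parameter model, d = −½ ln(1 − 2P − Q) − ¼ ln(1 − 2Q).
1 − 2P − Q = 0.824312, giving −½ ln(0.824312) = 0.096603.
1 − 2Q = 0.737356, giving −¼ ln(0.737356) = 0.076171.
d = 0.096603 + 0.076171 = 0.172774.

0.173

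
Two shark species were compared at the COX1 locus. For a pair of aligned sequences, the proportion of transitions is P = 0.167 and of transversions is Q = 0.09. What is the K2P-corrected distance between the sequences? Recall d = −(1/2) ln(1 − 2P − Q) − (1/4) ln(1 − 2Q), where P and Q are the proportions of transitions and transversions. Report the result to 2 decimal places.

0.33

Under the Kimura two-parameter model, d = −½ ln(1 − 2P − Q) − ¼ ln(1 − 2Q).
1 − 2P − Q = 0.576, giving −½ ln(0.576) = 0.275824.
1 − 2Q = 0.82, giving −¼ ln(0.82) = 0.049613.
d = 0.275824 + 0.049613 = 0.325437.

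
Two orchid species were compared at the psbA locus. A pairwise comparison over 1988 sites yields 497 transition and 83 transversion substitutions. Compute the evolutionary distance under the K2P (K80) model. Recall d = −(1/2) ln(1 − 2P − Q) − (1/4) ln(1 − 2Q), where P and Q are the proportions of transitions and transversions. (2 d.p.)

0.41

P = 497/1988 = 0.25 and Q = 83/1988 ≈ 0.041751.
Under the Kimura two-parameter model, d = −½ ln(1 − 2P − Q) − ¼ ln(1 − 2Q).
1 − 2P − Q = 0.458249, giving −½ ln(0.458249) = 0.390171.
1 − 2Q = 0.916498, giving −¼ ln(0.916498) = 0.021799.
d = 0.390171 + 0.021799 = 0.411970.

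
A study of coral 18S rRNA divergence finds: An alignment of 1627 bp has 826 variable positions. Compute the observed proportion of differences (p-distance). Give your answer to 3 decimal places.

0.508

p = 826/1627 = 0.507682… ≈ 0.508 (to 3 d.p.).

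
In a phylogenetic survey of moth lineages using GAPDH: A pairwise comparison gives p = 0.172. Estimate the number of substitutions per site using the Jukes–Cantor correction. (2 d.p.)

d = −(3/4) ln(1 − 4p/3) = −0.75 ln(1 − 0.229333) = −0.75 ln(0.770667)
  = −0.75 × (-0.260499) = 0.195374 substitutions/site.

0.20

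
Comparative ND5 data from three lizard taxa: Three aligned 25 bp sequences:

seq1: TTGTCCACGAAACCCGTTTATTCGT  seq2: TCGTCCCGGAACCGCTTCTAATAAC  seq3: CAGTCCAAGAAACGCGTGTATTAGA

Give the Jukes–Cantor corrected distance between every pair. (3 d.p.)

d(seq1,seq2) = 0.663, d(seq1,seq3) = 0.351, d(seq2,seq3) = 0.572

seq1–seq2: 11/25 sites differ → p = 0.44, d = −0.75 ln(1 − 0.586667) = 0.662626 ≈ 0.663.
seq1–seq3: 7/25 sites differ → p = 0.28, d = −0.75 ln(1 − 0.373333) = 0.350505 ≈ 0.351.
seq2–seq3: 10/25 sites differ → p = 0.4, d = −0.75 ln(1 − 0.533333) = 0.571605 ≈ 0.572.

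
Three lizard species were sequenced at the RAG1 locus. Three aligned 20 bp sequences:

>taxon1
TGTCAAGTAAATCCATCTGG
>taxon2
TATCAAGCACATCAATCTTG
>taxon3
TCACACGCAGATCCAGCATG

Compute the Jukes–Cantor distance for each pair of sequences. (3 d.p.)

d(taxon1,taxon2) = 0.304, d(taxon1,taxon3) = 0.572, d(taxon2,taxon3) = 0.471

taxon1–taxon2: 5/20 sites differ → p = 0.25, d = −0.75 ln(1 − 0.333333) = 0.304098 ≈ 0.304.
taxon1–taxon3: 8/20 sites differ → p = 0.4, d = −0.75 ln(1 − 0.533333) = 0.571605 ≈ 0.572.
taxon2–taxon3: 7/20 sites differ → p = 0.35, d = −0.75 ln(1 − 0.466667) = 0.471457 ≈ 0.471.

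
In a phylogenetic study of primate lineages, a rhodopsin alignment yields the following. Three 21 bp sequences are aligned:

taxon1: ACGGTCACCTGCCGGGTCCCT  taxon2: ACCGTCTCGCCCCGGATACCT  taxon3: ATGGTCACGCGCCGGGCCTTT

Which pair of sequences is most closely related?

taxon1–taxon2: 7/21 differ, p = 0.333, d = 0.441.
taxon1–taxon3: 6/21 differ, p = 0.286, d = 0.360.
taxon2–taxon3: 9/21 differ, p = 0.429, d = 0.635.
The smallest distance is between taxon1 and taxon3.

taxon1 and taxon3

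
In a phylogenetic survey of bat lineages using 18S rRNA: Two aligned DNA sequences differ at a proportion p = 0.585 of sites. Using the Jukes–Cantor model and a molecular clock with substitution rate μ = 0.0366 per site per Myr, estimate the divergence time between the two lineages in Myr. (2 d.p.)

d = −(3/4) ln(1 − 4p/3) = −0.75 ln(1 − 0.78) = −0.75 ln(0.22)
  = −0.75 × (-1.514128) = 1.135596 substitutions/site.
Under a molecular clock d = 2μt, so t = d/(2μ) = 1.135596 / (2 × 0.0366) = 15.51 Myr.

15.51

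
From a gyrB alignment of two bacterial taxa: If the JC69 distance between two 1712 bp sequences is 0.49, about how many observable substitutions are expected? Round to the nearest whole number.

Invert JC69: p = (3/4)(1 − e^(−4d/3)) = 0.75 × (1 − e^(-0.653333)) = 0.75 × (1 − 0.520309) = 0.359768.
Expected differing sites = pL ≈ 0.359768 × 1712 = 615.922816 ≈ 616.

616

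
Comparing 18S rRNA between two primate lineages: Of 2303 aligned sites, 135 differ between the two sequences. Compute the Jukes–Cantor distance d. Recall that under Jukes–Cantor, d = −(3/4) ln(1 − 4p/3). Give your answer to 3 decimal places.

p = 135/2303 ≈ 0.058619.
d = −(3/4) ln(1 − 4p/3) = −0.75 ln(1 − 0.078159) = −0.75 ln(0.921841)
  = −0.75 × (-0.081383) = 0.061037 substitutions/site.

0.061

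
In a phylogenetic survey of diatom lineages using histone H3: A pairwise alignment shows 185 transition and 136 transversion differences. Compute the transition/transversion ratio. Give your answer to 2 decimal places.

R = 185/136 = 1.360294… ≈ 1.36 (to 2 d.p.).

1.36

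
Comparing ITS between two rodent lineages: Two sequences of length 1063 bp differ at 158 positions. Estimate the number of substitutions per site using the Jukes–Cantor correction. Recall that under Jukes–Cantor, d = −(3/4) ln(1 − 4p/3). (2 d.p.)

0.17

p = 158/1063 ≈ 0.148636.
d = −(3/4) ln(1 − 4p/3) = −0.75 ln(1 − 0.198181) = −0.75 ln(0.801819)
  = −0.75 × (-0.220872) = 0.165654 substitutions/site.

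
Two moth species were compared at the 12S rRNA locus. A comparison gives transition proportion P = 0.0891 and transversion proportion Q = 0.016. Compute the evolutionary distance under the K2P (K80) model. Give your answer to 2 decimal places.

Under the Kimura two-parameter model, d = −½ ln(1 − 2P − Q) − ¼ ln(1 − 2Q).
1 − 2P − Q = 0.8058, giving −½ ln(0.8058) = 0.107960.
1 − 2Q = 0.968, giving −¼ ln(0.968) = 0.008131.
d = 0.107960 + 0.008131 = 0.116091.

0.12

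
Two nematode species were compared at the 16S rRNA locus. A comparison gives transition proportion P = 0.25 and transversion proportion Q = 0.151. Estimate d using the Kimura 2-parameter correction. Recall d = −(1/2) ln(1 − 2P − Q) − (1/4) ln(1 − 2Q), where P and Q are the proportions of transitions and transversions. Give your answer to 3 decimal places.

Under the Kimura two-parameter model, d = −½ ln(1 − 2P − Q) − ¼ ln(1 − 2Q).
1 − 2P − Q = 0.349, giving −½ ln(0.349) = 0.526342.
1 − 2Q = 0.698, giving −¼ ln(0.698) = 0.089884.
d = 0.526342 + 0.089884 = 0.616226.

0.616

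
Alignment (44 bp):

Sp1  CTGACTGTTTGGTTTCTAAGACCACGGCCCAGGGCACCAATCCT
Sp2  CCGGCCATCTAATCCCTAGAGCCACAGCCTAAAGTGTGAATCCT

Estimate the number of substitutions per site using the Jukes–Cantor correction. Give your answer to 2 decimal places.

0.70

The sequences differ at 20 of 44 sites, so p = 20/44 ≈ 0.454545.
d = −(3/4) ln(1 − 4p/3) = −0.75 ln(1 − 0.60606) = −0.75 ln(0.39394)
  = −0.75 × (-0.931557) = 0.698668 substitutions/site.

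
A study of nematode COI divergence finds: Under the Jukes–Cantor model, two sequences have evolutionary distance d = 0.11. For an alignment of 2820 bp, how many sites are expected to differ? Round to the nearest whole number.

289

Invert JC69: p = (3/4)(1 − e^(−4d/3)) = 0.75 × (1 − e^(-0.146667)) = 0.75 × (1 − 0.863582) = 0.102314.
Expected differing sites = pL ≈ 0.102314 × 2820 = 288.52548 ≈ 289.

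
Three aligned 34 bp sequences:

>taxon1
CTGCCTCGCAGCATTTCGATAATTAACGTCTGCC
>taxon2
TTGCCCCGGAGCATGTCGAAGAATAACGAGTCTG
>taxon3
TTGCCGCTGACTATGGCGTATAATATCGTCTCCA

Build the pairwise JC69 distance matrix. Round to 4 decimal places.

d(taxon1,taxon2) = 0.4770, d(taxon1,taxon3) = 0.6655, d(taxon2,taxon3) = 0.4770

taxon1–taxon2: 12/34 sites differ → p ≈ 0.352941, d = −0.75 ln(1 − 0.470588) = 0.476991 ≈ 0.4770.
taxon1–taxon3: 15/34 sites differ → p ≈ 0.441176, d = −0.75 ln(1 − 0.588235) = 0.665477 ≈ 0.6655.
taxon2–taxon3: 12/34 sites differ → p ≈ 0.352941, d = −0.75 ln(1 − 0.470588) = 0.476991 ≈ 0.4770.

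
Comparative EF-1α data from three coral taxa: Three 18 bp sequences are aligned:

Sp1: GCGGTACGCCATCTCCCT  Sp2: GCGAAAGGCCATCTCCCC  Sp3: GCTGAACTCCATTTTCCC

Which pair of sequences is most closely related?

Sp1–Sp2: 4/18 differ, p = 0.222, d = 0.264.
Sp1–Sp3: 6/18 differ, p = 0.333, d = 0.441.
Sp2–Sp3: 6/18 differ, p = 0.333, d = 0.441.
The smallest distance is between Sp1 and Sp2.

Sp1 and Sp2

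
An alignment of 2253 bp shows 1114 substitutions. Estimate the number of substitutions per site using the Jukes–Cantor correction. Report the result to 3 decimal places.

p = 1114/2253 ≈ 0.494452.
d = −(3/4) ln(1 − 4p/3) = −0.75 ln(1 − 0.659269) = −0.75 ln(0.340731)
  = −0.75 × (-1.076662) = 0.807497 substitutions/site.

0.807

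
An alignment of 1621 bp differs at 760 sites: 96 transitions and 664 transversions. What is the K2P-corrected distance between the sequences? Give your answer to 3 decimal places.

P = 96/1621 ≈ 0.059223 and Q = 664/1621 ≈ 0.409624.
Under the Kimura two-parameter model, d = −½ ln(1 − 2P − Q) − ¼ ln(1 − 2Q).
1 − 2P − Q = 0.47193, giving −½ ln(0.47193) = 0.375462.
1 − 2Q = 0.180752, giving −¼ ln(0.180752) = 0.427657.
d = 0.375462 + 0.427657 = 0.803119.

0.803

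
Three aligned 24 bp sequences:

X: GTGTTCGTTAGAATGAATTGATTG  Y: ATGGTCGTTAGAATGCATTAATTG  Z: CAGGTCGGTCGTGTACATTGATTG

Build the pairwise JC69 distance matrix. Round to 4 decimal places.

d(X,Y) = 0.1885, d(X,Z) = 0.5199, d(Y,Z) = 0.4408

X–Y: 4/24 sites differ → p ≈ 0.166667, d = −0.75 ln(1 − 0.222223) = 0.188487 ≈ 0.1885.
X–Z: 9/24 sites differ → p = 0.375, d = −0.75 ln(1 − 0.5) = 0.519860 ≈ 0.5199.
Y–Z: 8/24 sites differ → p ≈ 0.333333, d = −0.75 ln(1 − 0.444444) = 0.440839 ≈ 0.4408.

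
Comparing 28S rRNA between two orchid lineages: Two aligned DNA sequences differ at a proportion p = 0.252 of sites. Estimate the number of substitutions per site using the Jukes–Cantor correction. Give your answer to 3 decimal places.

d = −(3/4) ln(1 − 4p/3) = −0.75 ln(1 − 0.336) = −0.75 ln(0.664)
  = −0.75 × (-0.409473) = 0.307105 substitutions/site.

0.307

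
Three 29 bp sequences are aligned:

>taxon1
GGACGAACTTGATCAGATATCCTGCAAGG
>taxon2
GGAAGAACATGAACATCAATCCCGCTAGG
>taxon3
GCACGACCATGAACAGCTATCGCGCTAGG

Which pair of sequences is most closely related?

taxon2 and taxon3

taxon1–taxon2: 8/29 differ, p = 0.276, d = 0.344.
taxon1–taxon3: 8/29 differ, p = 0.276, d = 0.344.
taxon2–taxon3: 6/29 differ, p = 0.207, d = 0.242.
The smallest distance is between taxon2 and taxon3.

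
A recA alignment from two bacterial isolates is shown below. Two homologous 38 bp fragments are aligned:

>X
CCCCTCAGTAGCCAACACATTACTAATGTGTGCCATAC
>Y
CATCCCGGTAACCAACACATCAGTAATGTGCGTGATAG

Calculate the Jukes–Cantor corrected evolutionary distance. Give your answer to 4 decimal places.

0.3658

The sequences differ at 11 of 38 sites, so p = 11/38 ≈ 0.289474.
d = −(3/4) ln(1 − 4p/3) = −0.75 ln(1 − 0.385965) = −0.75 ln(0.614035)
  = −0.75 × (-0.487703) = 0.365777 substitutions/site.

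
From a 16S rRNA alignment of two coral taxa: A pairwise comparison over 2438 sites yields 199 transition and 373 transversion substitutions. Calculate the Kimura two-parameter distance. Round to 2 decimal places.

P = 199/2438 ≈ 0.081624 and Q = 373/2438 ≈ 0.152994.
Under the Kimura two-parameter model, d = −½ ln(1 − 2P − Q) − ¼ ln(1 − 2Q).
1 − 2P − Q = 0.683758, giving −½ ln(0.683758) = 0.190076.
1 − 2Q = 0.694012, giving −¼ ln(0.694012) = 0.091317.
d = 0.190076 + 0.091317 = 0.281393.

0.28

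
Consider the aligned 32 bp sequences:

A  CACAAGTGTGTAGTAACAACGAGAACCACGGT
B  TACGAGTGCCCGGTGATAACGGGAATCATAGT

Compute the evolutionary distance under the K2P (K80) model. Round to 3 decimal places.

Of 32 sites, 11 differences are transitions and 1 are transversions, so P = 11/32 = 0.34375 and Q = 1/32 = 0.03125.
Under the Kimura two-parameter model, d = −½ ln(1 − 2P − Q) − ¼ ln(1 − 2Q).
1 − 2P − Q = 0.28125, giving −½ ln(0.28125) = 0.634256.
1 − 2Q = 0.9375, giving −¼ ln(0.9375) = 0.016135.
d = 0.634256 + 0.016135 = 0.650391.

0.650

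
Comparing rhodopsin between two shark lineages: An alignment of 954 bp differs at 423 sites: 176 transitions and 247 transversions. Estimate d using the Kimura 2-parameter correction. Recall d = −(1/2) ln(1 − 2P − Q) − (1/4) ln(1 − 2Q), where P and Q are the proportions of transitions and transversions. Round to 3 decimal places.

P = 176/954 ≈ 0.184486 and Q = 247/954 ≈ 0.25891.
Under the Kimura two-parameter model, d = −½ ln(1 − 2P − Q) − ¼ ln(1 − 2Q).
1 − 2P − Q = 0.372118, giving −½ ln(0.372118) = 0.494272.
1 − 2Q = 0.48218, giving −¼ ln(0.48218) = 0.182359.
d = 0.494272 + 0.182359 = 0.676631.

0.677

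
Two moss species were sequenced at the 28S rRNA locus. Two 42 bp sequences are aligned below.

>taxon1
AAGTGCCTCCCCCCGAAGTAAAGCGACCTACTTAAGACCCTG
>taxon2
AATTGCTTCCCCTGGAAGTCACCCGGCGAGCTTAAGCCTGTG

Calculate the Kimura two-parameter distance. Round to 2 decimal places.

0.44

Of 42 sites, 5 differences are transitions and 9 are transversions, so P = 5/42 ≈ 0.119048 and Q = 9/42 ≈ 0.214286.
Under the Kimura two-parameter model, d = −½ ln(1 − 2P − Q) − ¼ ln(1 − 2Q).
1 − 2P − Q = 0.547618, giving −½ ln(0.547618) = 0.301089.
1 − 2Q = 0.571428, giving −¼ ln(0.571428) = 0.139904.
d = 0.301089 + 0.139904 = 0.440993.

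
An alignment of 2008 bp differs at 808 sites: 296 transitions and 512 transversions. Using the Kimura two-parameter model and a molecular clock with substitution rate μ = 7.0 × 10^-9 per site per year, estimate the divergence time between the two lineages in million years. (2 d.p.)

41.24

P = 296/2008 ≈ 0.14741 and Q = 512/2008 ≈ 0.25498.
Under the Kimura two-parameter model, d = −½ ln(1 − 2P − Q) − ¼ ln(1 − 2Q).
1 − 2P − Q = 0.4502, giving −½ ln(0.4502) = 0.399032.
1 − 2Q = 0.49004, giving −¼ ln(0.49004) = 0.178317.
d = 0.399032 + 0.178317 = 0.577349.
Under a molecular clock d = 2μt, so t = d/(2μ) = 0.577349 / (2 × 7.0 × 10^-9) = 41.24 million years.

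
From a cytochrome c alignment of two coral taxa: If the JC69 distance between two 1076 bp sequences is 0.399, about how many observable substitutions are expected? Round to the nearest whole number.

333

Invert JC69: p = (3/4)(1 − e^(−4d/3)) = 0.75 × (1 − e^(-0.532)) = 0.75 × (1 − 0.587429) = 0.309428.
Expected differing sites = pL ≈ 0.309428 × 1076 = 332.944528 ≈ 333.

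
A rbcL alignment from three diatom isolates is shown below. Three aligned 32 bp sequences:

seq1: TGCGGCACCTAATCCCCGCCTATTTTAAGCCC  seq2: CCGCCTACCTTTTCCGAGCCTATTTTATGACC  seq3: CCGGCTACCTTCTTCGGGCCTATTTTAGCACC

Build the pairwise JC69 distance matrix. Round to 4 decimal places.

seq1–seq2: 12/32 sites differ → p = 0.375, d = −0.75 ln(1 − 0.5) = 0.519860 ≈ 0.5199.
seq1–seq3: 13/32 sites differ → p = 0.40625, d = −0.75 ln(1 − 0.541667) = 0.585119 ≈ 0.5851.
seq2–seq3: 6/32 sites differ → p = 0.1875, d = −0.75 ln(1 − 0.25) = 0.215762 ≈ 0.2158.

d(seq1,seq2) = 0.5199, d(seq1,seq3) = 0.5851, d(seq2,seq3) = 0.2158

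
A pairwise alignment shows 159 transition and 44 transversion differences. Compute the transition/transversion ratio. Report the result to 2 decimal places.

3.61

R = 159/44 = 3.613636… ≈ 3.61 (to 2 d.p.).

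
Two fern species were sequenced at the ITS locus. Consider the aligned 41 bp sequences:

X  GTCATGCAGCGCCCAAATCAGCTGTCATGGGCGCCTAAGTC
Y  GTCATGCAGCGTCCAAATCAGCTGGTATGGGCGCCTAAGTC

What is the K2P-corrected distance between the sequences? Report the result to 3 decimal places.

0.078

Of 41 sites, 2 differences are transitions and 1 are transversions, so P = 2/41 ≈ 0.04878 and Q = 1/41 ≈ 0.02439.
Under the Kimura two-parameter model, d = −½ ln(1 − 2P − Q) − ¼ ln(1 − 2Q).
1 − 2P − Q = 0.87805, giving −½ ln(0.87805) = 0.065026.
1 − 2Q = 0.95122, giving −¼ ln(0.95122) = 0.012502.
d = 0.065026 + 0.012502 = 0.077528.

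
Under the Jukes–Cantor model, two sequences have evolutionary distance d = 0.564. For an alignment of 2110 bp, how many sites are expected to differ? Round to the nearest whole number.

836

Invert JC69: p = (3/4)(1 − e^(−4d/3)) = 0.75 × (1 − e^(-0.752)) = 0.75 × (1 − 0.471423) = 0.396433.
Expected differing sites = pL ≈ 0.396433 × 2110 = 836.47363 ≈ 836.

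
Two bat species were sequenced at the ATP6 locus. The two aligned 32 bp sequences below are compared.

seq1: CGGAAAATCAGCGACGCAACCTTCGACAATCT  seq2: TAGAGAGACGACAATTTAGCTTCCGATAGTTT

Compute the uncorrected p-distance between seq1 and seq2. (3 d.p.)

The sequences differ at 17 of 32 positions.
p = 17/32 = 0.53125 ≈ 0.531 (to 3 d.p.).

0.531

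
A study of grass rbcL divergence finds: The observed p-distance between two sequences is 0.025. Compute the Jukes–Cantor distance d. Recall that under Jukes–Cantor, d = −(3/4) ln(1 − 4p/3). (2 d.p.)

d = −(3/4) ln(1 − 4p/3) = −0.75 ln(1 − 0.033333) = −0.75 ln(0.966667)
  = −0.75 × (-0.033901) = 0.025426 substitutions/site.

0.03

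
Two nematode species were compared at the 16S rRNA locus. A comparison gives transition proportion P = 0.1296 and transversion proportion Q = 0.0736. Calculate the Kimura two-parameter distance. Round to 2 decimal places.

0.24

Under the Kimura two-parameter model, d = −½ ln(1 − 2P − Q) − ¼ ln(1 − 2Q).
1 − 2P − Q = 0.6672, giving −½ ln(0.6672) = 0.202333.
1 − 2Q = 0.8528, giving −¼ ln(0.8528) = 0.039808.
d = 0.202333 + 0.039808 = 0.242141.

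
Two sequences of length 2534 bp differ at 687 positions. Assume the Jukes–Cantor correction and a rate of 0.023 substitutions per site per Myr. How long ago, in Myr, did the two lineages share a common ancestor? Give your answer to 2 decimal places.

7.31

p = 687/2534 ≈ 0.271113.
d = −(3/4) ln(1 − 4p/3) = −0.75 ln(1 − 0.361484) = −0.75 ln(0.638516)
  = −0.75 × (-0.448609) = 0.336457 substitutions/site.
Under a molecular clock d = 2μt, so t = d/(2μ) = 0.336457 / (2 × 0.023) = 7.31 Myr.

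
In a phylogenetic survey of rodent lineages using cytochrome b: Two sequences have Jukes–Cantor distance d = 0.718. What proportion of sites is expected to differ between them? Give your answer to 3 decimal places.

0.462

p = (3/4)(1 − e^(−4d/3)) = 0.75 × (1 − e^(-0.957333)) = 0.75 × (1 − 0.383915) = 0.462064.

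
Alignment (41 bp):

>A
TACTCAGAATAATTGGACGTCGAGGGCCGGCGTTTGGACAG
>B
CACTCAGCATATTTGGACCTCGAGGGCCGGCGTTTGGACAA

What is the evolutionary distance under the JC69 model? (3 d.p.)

0.133

The sequences differ at 5 of 41 sites (1, 8, 12, 19, 41), so p = 5/41 ≈ 0.121951.
d = −(3/4) ln(1 − 4p/3) = −0.75 ln(1 − 0.162601) = −0.75 ln(0.837399)
  = −0.75 × (-0.177455) = 0.133091 substitutions/site.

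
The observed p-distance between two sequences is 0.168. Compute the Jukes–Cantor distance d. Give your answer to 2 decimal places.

d = −(3/4) ln(1 − 4p/3) = −0.75 ln(1 − 0.224) = −0.75 ln(0.776)
  = −0.75 × (-0.253603) = 0.190202 substitutions/site.

0.19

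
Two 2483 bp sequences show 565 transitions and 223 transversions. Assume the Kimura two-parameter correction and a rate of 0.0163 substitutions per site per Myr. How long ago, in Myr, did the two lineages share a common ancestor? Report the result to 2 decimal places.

P = 565/2483 ≈ 0.227547 and Q = 223/2483 ≈ 0.089811.
Under the Kimura two-parameter model, d = −½ ln(1 − 2P − Q) − ¼ ln(1 − 2Q).
1 − 2P − Q = 0.455095, giving −½ ln(0.455095) = 0.393625.
1 − 2Q = 0.820378, giving −¼ ln(0.820378) = 0.049498.
d = 0.393625 + 0.049498 = 0.443123.
Under a molecular clock d = 2μt, so t = d/(2μ) = 0.443123 / (2 × 0.0163) = 13.59 Myr.

13.59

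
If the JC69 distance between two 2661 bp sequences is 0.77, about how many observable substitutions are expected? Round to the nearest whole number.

Invert JC69: p = (3/4)(1 − e^(−4d/3)) = 0.75 × (1 − e^(-1.026667)) = 0.75 × (1 − 0.358199) = 0.481351.
Expected differing sites = pL ≈ 0.481351 × 2661 = 1280.875011 ≈ 1281.

1281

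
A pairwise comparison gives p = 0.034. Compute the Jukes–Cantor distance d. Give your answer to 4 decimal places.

0.0348

d = −(3/4) ln(1 − 4p/3) = −0.75 ln(1 − 0.045333) = −0.75 ln(0.954667)
  = −0.75 × (-0.046393) = 0.034795 substitutions/site.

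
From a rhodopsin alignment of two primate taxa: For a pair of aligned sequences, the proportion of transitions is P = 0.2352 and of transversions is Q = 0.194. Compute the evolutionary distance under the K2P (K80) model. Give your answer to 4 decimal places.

Under the Kimura two-parameter model, d = −½ ln(1 − 2P − Q) − ¼ ln(1 − 2Q).
1 − 2P − Q = 0.3356, giving −½ ln(0.3356) = 0.545918.
1 − 2Q = 0.612, giving −¼ ln(0.612) = 0.122756.
d = 0.545918 + 0.122756 = 0.668674.

0.6687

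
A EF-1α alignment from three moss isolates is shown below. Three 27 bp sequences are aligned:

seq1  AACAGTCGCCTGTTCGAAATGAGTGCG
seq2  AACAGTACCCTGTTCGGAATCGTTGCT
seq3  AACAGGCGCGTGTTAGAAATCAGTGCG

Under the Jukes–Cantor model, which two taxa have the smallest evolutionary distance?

seq1 and seq3

seq1–seq2: 7/27 differ, p = 0.259, d = 0.318.
seq1–seq3: 4/27 differ, p = 0.148, d = 0.165.
seq2–seq3: 9/27 differ, p = 0.333, d = 0.441.
The smallest distance is between seq1 and seq3.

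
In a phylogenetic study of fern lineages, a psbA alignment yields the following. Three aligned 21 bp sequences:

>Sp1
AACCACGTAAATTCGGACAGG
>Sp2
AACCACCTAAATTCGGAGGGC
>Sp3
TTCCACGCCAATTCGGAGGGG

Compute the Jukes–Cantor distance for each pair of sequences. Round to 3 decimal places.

d(Sp1,Sp2) = 0.220, d(Sp1,Sp3) = 0.360, d(Sp2,Sp3) = 0.360

Sp1–Sp2: 4/21 sites differ → p ≈ 0.190476, d = −0.75 ln(1 − 0.253968) = 0.219740 ≈ 0.220.
Sp1–Sp3: 6/21 sites differ → p ≈ 0.285714, d = −0.75 ln(1 − 0.380952) = 0.359679 ≈ 0.360.
Sp2–Sp3: 6/21 sites differ → p ≈ 0.285714, d = −0.75 ln(1 − 0.380952) = 0.359679 ≈ 0.360.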